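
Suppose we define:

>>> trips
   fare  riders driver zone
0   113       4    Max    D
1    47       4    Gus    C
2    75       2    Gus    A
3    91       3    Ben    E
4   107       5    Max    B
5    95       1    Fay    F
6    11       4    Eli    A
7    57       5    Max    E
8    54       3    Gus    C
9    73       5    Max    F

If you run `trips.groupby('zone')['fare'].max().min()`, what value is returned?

group by zone, max of fare:
zone
A     75
B    107
C     54
D    113
E     91
F     95
Name: fare, dtype: int64

54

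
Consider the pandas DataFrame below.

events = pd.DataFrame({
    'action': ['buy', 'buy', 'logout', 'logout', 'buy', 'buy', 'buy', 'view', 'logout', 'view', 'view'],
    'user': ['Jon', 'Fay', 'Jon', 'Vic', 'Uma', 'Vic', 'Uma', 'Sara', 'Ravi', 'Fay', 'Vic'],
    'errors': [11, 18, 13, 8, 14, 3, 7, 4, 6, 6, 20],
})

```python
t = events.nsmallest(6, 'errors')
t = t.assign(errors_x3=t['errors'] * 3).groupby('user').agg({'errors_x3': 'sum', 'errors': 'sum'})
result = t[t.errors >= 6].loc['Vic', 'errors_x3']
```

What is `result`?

take 6 rows with smallest errors:
   action  user  errors
5     buy   Vic       3
7    view  Sara       4
8  logout  Ravi       6
9    view   Fay       6
6     buy   Uma       7
3  logout   Vic       8
add column errors_x3 = t['errors'] * 3:
   action  user  errors  errors_x3
5     buy   Vic       3          9
7    view  Sara       4         12
8  logout  Ravi       6         18
9    view   Fay       6         18
6     buy   Uma       7         21
3  logout   Vic       8         24
group by user: sum(errors_x3), sum(errors):
      errors_x3  errors
user                   
Fay          18       6
Ravi         18       6
Sara         12       4
Uma          21       7
Vic          33      11
filter rows where errors >= 6:
      errors_x3  errors
user                   
Fay          18       6
Ravi         18       6
Uma          21       7
Vic          33      11

33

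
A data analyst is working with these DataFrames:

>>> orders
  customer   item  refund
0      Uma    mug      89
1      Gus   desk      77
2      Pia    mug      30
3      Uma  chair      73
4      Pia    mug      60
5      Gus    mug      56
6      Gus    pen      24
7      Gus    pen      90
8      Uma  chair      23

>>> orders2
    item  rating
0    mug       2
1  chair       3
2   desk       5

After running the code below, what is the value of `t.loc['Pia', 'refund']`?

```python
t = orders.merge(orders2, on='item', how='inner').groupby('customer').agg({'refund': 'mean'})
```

45.0

merge on 'item' (how='inner') → 7 rows:
  customer   item  refund  rating
0      Uma    mug      89       2
1      Gus   desk      77       5
2      Pia    mug      30       2
3      Uma  chair      73       3
4      Pia    mug      60       2
5      Gus    mug      56       2
6      Uma  chair      23       3
group by customer, mean of refund:
             refund
customer           
Gus       66.500000
Pia       45.000000
Uma       61.666667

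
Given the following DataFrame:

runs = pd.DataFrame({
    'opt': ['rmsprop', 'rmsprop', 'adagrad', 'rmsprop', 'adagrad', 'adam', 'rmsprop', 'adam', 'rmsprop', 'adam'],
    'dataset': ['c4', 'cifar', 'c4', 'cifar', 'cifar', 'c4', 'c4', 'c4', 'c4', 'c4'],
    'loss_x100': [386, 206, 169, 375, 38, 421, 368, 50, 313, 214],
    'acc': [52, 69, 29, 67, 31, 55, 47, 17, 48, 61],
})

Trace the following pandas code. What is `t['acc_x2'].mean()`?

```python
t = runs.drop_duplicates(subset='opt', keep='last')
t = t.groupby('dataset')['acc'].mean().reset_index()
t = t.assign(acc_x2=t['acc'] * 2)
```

85.5

drop duplicate opt (keep=last):
       opt dataset  loss_x100  acc
4  adagrad   cifar         38   31
8  rmsprop      c4        313   48
9     adam      c4        214   61
group by dataset, mean of acc:
dataset
c4       54.5
cifar    31.0
Name: acc, dtype: float64
reset_index():
  dataset   acc
0      c4  54.5
1   cifar  31.0
add column acc_x2 = t['acc'] * 2:
  dataset   acc  acc_x2
0      c4  54.5   109.0
1   cifar  31.0    62.0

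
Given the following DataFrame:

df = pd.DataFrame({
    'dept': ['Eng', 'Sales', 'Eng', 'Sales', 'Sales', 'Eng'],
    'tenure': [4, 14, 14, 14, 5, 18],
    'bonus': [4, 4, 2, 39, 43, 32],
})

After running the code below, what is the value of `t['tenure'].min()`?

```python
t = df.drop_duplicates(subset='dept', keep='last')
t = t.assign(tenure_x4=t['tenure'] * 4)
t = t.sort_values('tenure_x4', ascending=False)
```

5

drop duplicate dept (keep=last):
    dept  tenure  bonus
4  Sales       5     43
5    Eng      18     32
add column tenure_x4 = t['tenure'] * 4:
    dept  tenure  bonus  tenure_x4
4  Sales       5     43         20
5    Eng      18     32         72
sort by tenure_x4 descending:
    dept  tenure  bonus  tenure_x4
5    Eng      18     32         72
4  Sales       5     43         20
Finally, min of column 'tenure' = 5.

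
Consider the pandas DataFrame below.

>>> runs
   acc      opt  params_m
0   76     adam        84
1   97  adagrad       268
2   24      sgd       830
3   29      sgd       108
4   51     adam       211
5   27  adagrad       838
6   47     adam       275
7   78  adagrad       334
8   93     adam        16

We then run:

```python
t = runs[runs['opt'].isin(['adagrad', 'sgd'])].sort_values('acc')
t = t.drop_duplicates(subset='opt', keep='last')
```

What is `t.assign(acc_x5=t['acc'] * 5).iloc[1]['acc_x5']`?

485

filter rows where opt in ['adagrad', 'sgd']:
   acc      opt  params_m
1   97  adagrad       268
2   24      sgd       830
3   29      sgd       108
5   27  adagrad       838
7   78  adagrad       334
sort by acc:
   acc      opt  params_m
2   24      sgd       830
5   27  adagrad       838
3   29      sgd       108
7   78  adagrad       334
1   97  adagrad       268
drop duplicate opt (keep=last):
   acc      opt  params_m
3   29      sgd       108
1   97  adagrad       268
add column acc_x5 = t['acc'] * 5:
   acc      opt  params_m  acc_x5
3   29      sgd       108     145
1   97  adagrad       268     485
Taking the value at position 1, column 'acc_x5' gives 485.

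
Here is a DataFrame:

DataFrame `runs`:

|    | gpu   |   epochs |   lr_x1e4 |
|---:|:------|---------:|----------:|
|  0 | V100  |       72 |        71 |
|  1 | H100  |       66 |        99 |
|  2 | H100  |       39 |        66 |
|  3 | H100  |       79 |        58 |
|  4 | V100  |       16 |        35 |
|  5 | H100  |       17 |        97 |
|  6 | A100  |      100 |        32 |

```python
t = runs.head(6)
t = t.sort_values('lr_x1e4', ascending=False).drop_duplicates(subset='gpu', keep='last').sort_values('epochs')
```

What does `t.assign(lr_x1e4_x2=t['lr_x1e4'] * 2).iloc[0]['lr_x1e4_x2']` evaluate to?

take first 6 rows:
    gpu  epochs  lr_x1e4
0  V100      72       71
1  H100      66       99
2  H100      39       66
3  H100      79       58
4  V100      16       35
5  H100      17       97
sort by lr_x1e4 descending:
    gpu  epochs  lr_x1e4
1  H100      66       99
5  H100      17       97
0  V100      72       71
2  H100      39       66
3  H100      79       58
4  V100      16       35
drop duplicate gpu (keep=last):
    gpu  epochs  lr_x1e4
3  H100      79       58
4  V100      16       35
sort by epochs:
    gpu  epochs  lr_x1e4
4  V100      16       35
3  H100      79       58
add column lr_x1e4_x2 = t['lr_x1e4'] * 2:
    gpu  epochs  lr_x1e4  lr_x1e4_x2
4  V100      16       35          70
3  H100      79       58         116
So iloc[0]['lr_x1e4_x2'] = 70.

70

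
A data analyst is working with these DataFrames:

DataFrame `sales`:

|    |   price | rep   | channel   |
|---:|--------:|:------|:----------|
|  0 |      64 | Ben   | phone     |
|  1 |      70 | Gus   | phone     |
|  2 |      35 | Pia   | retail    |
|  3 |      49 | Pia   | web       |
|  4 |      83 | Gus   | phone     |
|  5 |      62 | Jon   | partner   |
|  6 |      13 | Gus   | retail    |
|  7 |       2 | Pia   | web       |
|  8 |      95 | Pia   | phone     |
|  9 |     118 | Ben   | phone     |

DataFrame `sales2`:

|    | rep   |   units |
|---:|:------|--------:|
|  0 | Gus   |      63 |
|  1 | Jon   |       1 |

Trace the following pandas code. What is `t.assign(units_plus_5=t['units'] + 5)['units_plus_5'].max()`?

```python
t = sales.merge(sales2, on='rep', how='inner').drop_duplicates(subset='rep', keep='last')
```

68

merge on 'rep' (how='inner') → 4 rows:
   price  rep  channel  units
0     70  Gus    phone     63
1     83  Gus    phone     63
2     62  Jon  partner      1
3     13  Gus   retail     63
drop duplicate rep (keep=last):
   price  rep  channel  units
2     62  Jon  partner      1
3     13  Gus   retail     63
add column units_plus_5 = t['units'] + 5:
   price  rep  channel  units  units_plus_5
2     62  Jon  partner      1             6
3     13  Gus   retail     63            68
Then the max of column 'units_plus_5': 68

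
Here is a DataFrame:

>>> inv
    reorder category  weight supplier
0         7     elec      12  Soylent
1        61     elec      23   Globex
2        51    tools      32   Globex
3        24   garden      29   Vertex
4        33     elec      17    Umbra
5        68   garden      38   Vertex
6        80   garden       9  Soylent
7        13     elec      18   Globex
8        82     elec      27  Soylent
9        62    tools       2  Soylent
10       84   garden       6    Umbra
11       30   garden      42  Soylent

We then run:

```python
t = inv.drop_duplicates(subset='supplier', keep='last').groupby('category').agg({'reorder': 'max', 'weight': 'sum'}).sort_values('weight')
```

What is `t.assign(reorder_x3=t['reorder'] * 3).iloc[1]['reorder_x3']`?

252

drop duplicate supplier (keep=last):
    reorder category  weight supplier
5        68   garden      38   Vertex
7        13     elec      18   Globex
10       84   garden       6    Umbra
11       30   garden      42  Soylent
group by category: max(reorder), sum(weight):
          reorder  weight
category                 
elec           13      18
garden         84      86
sort by weight:
          reorder  weight
category                 
elec           13      18
garden         84      86
add column reorder_x3 = t['reorder'] * 3:
          reorder  weight  reorder_x3
category                             
elec           13      18          39
garden         84      86         252
Then the value at position 1, column 'reorder_x3': 252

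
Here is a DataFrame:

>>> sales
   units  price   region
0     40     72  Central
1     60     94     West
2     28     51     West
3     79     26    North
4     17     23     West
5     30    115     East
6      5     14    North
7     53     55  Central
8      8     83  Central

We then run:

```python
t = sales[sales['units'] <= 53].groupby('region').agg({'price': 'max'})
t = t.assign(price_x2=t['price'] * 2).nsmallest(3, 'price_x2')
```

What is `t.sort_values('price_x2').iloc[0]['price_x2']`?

filter rows where units <= 53:
   units  price   region
0     40     72  Central
2     28     51     West
4     17     23     West
5     30    115     East
6      5     14    North
7     53     55  Central
8      8     83  Central
group by region, max of price:
         price
region        
Central     83
East       115
North       14
West        51
add column price_x2 = t['price'] * 2:
         price  price_x2
region                  
Central     83       166
East       115       230
North       14        28
West        51       102
take 3 rows with smallest price_x2:
         price  price_x2
region                  
North       14        28
West        51       102
Central     83       166
sort by price_x2:
         price  price_x2
region                  
North       14        28
West        51       102
Central     83       166
Then the value at position 0, column 'price_x2': 28

28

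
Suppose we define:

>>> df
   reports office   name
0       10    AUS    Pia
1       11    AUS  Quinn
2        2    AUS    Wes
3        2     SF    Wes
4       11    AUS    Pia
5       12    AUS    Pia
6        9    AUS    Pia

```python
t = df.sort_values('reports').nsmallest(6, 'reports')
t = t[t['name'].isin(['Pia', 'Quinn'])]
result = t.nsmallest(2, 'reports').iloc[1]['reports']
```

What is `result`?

10

sort by reports:
   reports office   name
2        2    AUS    Wes
3        2     SF    Wes
6        9    AUS    Pia
0       10    AUS    Pia
1       11    AUS  Quinn
4       11    AUS    Pia
5       12    AUS    Pia
take 6 rows with smallest reports:
   reports office   name
2        2    AUS    Wes
3        2     SF    Wes
6        9    AUS    Pia
0       10    AUS    Pia
1       11    AUS  Quinn
4       11    AUS    Pia
filter rows where name in ['Pia', 'Quinn']:
   reports office   name
6        9    AUS    Pia
0       10    AUS    Pia
1       11    AUS  Quinn
4       11    AUS    Pia
take 2 rows with smallest reports:
   reports office name
6        9    AUS  Pia
0       10    AUS  Pia
Reading off the value at position 1, column 'reports', we get 10.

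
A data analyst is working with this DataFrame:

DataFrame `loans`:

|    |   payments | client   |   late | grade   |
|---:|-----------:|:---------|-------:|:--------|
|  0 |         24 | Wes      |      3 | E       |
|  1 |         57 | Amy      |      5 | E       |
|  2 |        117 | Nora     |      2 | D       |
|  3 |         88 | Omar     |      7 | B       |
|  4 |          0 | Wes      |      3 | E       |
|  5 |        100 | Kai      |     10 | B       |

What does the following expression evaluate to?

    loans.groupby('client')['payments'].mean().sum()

group by client, mean of payments:
client
Amy      57.0
Kai     100.0
Nora    117.0
Omar     88.0
Wes      12.0
Name: payments, dtype: float64

374.0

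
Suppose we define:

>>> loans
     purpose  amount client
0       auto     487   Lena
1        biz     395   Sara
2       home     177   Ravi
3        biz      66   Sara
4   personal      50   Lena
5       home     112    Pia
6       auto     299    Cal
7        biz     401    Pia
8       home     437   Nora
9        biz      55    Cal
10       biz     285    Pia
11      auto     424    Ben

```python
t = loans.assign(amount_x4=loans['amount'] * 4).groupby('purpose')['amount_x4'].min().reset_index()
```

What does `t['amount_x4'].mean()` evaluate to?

add column amount_x4 = loans['amount'] * 4:
     purpose  amount client  amount_x4
0       auto     487   Lena       1948
1        biz     395   Sara       1580
2       home     177   Ravi        708
3        biz      66   Sara        264
4   personal      50   Lena        200
5       home     112    Pia        448
6       auto     299    Cal       1196
7        biz     401    Pia       1604
8       home     437   Nora       1748
9        biz      55    Cal        220
10       biz     285    Pia       1140
11      auto     424    Ben       1696
group by purpose, min of amount_x4:
purpose
auto        1196
biz          220
home         448
personal     200
Name: amount_x4, dtype: int64
reset_index():
    purpose  amount_x4
0      auto       1196
1       biz        220
2      home        448
3  personal        200

516.0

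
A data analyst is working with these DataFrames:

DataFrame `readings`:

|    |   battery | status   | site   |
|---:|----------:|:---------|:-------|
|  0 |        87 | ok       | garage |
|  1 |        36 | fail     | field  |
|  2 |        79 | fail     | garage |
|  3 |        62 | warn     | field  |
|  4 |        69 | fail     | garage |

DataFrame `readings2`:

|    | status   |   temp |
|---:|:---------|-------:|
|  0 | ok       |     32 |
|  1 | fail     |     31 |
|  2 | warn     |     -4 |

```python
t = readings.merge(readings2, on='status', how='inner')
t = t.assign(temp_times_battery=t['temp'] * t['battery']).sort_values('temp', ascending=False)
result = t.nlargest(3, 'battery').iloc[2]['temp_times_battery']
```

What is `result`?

2139

merge on 'status' (how='inner') → 5 rows:
   battery status    site  temp
0       87     ok  garage    32
1       36   fail   field    31
2       79   fail  garage    31
3       62   warn   field    -4
4       69   fail  garage    31
add column temp_times_battery = t['temp'] * t['battery']:
   battery status    site  temp  temp_times_battery
0       87     ok  garage    32                2784
1       36   fail   field    31                1116
2       79   fail  garage    31                2449
3       62   warn   field    -4                -248
4       69   fail  garage    31                2139
sort by temp descending:
   battery status    site  temp  temp_times_battery
0       87     ok  garage    32                2784
1       36   fail   field    31                1116
2       79   fail  garage    31                2449
4       69   fail  garage    31                2139
3       62   warn   field    -4                -248
take 3 rows with largest battery:
   battery status    site  temp  temp_times_battery
0       87     ok  garage    32                2784
2       79   fail  garage    31                2449
4       69   fail  garage    31                2139
value at position 2, column 'temp_times_battery' → 2139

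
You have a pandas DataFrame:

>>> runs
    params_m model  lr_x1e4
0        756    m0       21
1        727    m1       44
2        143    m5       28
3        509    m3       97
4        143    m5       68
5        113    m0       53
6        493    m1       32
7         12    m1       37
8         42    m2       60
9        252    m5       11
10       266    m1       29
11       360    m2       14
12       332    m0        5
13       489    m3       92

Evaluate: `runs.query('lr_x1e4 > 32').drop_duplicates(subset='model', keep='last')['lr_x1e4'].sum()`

310

filter rows where lr_x1e4 > 32:
    params_m model  lr_x1e4
1        727    m1       44
3        509    m3       97
4        143    m5       68
5        113    m0       53
7         12    m1       37
8         42    m2       60
13       489    m3       92
drop duplicate model (keep=last):
    params_m model  lr_x1e4
4        143    m5       68
5        113    m0       53
7         12    m1       37
8         42    m2       60
13       489    m3       92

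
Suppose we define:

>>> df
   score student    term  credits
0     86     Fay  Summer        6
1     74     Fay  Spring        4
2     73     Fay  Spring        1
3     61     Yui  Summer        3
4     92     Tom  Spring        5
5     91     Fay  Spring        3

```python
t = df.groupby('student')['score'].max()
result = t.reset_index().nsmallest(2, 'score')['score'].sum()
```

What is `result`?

group by student, max of score:
student
Fay    91
Tom    92
Yui    61
Name: score, dtype: int64
reset_index():
  student  score
0     Fay     91
1     Tom     92
2     Yui     61
take 2 rows with smallest score:
  student  score
2     Yui     61
0     Fay     91

152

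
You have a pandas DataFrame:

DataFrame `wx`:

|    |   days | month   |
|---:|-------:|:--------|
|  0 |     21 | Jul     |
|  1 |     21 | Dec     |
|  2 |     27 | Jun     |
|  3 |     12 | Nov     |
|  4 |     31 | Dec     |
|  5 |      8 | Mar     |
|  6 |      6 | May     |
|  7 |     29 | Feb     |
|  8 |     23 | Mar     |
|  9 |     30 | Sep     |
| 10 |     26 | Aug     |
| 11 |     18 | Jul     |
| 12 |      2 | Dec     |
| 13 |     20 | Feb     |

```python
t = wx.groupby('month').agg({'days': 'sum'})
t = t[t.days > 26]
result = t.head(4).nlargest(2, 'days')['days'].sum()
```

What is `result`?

group by month, sum of days:
       days
month      
Aug      26
Dec      54
Feb      49
Jul      39
Jun      27
Mar      31
May       6
Nov      12
Sep      30
filter rows where days > 26:
       days
month      
Dec      54
Feb      49
Jul      39
Jun      27
Mar      31
Sep      30
take first 4 rows:
       days
month      
Dec      54
Feb      49
Jul      39
Jun      27
take 2 rows with largest days:
       days
month      
Dec      54
Feb      49
The sum of column 'days' is 103.

103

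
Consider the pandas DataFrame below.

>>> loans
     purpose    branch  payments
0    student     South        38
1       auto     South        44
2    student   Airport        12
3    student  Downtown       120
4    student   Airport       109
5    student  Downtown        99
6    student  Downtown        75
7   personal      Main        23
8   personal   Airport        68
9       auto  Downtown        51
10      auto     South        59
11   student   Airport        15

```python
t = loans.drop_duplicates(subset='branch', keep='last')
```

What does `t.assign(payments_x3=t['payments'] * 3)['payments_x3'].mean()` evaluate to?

drop duplicate branch (keep=last):
     purpose    branch  payments
7   personal      Main        23
9       auto  Downtown        51
10      auto     South        59
11   student   Airport        15
add column payments_x3 = t['payments'] * 3:
     purpose    branch  payments  payments_x3
7   personal      Main        23           69
9       auto  Downtown        51          153
10      auto     South        59          177
11   student   Airport        15           45
So mean() = 111.0.

111.0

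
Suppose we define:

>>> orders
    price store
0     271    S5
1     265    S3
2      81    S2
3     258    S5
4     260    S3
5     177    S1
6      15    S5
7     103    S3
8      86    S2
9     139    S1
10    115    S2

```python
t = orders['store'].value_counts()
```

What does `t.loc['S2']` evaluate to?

value_counts of store:
store
S5    3
S3    3
S2    3
S1    2
Name: count, dtype: int64

3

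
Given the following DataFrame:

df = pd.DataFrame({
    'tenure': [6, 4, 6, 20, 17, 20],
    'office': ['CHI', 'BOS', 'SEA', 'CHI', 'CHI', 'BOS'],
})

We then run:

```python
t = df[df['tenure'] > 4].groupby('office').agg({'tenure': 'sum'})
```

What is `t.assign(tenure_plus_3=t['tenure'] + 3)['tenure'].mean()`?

filter rows where tenure > 4:
   tenure office
0       6    CHI
2       6    SEA
3      20    CHI
4      17    CHI
5      20    BOS
group by office, sum of tenure:
        tenure
office        
BOS         20
CHI         43
SEA          6
add column tenure_plus_3 = t['tenure'] + 3:
        tenure  tenure_plus_3
office                       
BOS         20             23
CHI         43             46
SEA          6              9
So mean() = 23.0.

23.0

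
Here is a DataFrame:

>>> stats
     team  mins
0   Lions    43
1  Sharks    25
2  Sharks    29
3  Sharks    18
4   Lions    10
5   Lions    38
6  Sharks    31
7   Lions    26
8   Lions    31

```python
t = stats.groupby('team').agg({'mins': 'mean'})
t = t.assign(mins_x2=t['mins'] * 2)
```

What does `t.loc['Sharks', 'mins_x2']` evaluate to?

51.5

group by team, mean of mins:
         mins
team         
Lions   29.60
Sharks  25.75
add column mins_x2 = t['mins'] * 2:
         mins  mins_x2
team                  
Lions   29.60     59.2
Sharks  25.75     51.5
Hence 51.5.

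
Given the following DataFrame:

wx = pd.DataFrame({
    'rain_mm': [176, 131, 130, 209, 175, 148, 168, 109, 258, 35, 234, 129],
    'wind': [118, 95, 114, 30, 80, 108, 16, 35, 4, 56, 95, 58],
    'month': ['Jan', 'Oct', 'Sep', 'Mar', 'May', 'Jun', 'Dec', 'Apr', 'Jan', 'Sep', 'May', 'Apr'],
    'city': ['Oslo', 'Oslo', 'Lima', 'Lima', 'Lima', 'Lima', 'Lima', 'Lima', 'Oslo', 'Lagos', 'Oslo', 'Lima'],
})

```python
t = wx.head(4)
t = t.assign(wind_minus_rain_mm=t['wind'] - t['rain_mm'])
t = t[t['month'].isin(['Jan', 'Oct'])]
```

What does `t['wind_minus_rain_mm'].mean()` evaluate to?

take first 4 rows:
   rain_mm  wind month  city
0      176   118   Jan  Oslo
1      131    95   Oct  Oslo
2      130   114   Sep  Lima
3      209    30   Mar  Lima
add column wind_minus_rain_mm = t['wind'] - t['rain_mm']:
   rain_mm  wind month  city  wind_minus_rain_mm
0      176   118   Jan  Oslo                 -58
1      131    95   Oct  Oslo                 -36
2      130   114   Sep  Lima                 -16
3      209    30   Mar  Lima                -179
filter rows where month in ['Jan', 'Oct']:
   rain_mm  wind month  city  wind_minus_rain_mm
0      176   118   Jan  Oslo                 -58
1      131    95   Oct  Oslo                 -36

-47.0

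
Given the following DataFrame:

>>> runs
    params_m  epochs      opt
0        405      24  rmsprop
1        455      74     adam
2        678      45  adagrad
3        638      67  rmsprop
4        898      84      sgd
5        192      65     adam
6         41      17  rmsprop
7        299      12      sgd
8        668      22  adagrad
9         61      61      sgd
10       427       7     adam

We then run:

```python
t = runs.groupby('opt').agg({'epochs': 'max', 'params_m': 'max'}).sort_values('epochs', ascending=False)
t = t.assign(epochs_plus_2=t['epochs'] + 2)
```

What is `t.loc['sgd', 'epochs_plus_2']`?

group by opt: max(epochs), max(params_m):
         epochs  params_m
opt                      
adagrad      45       678
adam         74       455
rmsprop      67       638
sgd          84       898
sort by epochs descending:
         epochs  params_m
opt                      
sgd          84       898
adam         74       455
rmsprop      67       638
adagrad      45       678
add column epochs_plus_2 = t['epochs'] + 2:
         epochs  params_m  epochs_plus_2
opt                                     
sgd          84       898             86
adam         74       455             76
rmsprop      67       638             69
adagrad      45       678             47
Reading off the value at row 'sgd', column 'epochs_plus_2', we get 86.

86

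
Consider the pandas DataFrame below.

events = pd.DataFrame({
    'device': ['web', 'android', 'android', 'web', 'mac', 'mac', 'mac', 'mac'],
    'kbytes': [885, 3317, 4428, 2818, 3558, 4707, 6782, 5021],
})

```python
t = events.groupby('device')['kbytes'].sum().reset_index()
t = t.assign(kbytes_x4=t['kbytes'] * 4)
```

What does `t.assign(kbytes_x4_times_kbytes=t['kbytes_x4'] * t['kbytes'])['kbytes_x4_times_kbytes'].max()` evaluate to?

group by device, sum of kbytes:
device
android     7745
mac        20068
web         3703
Name: kbytes, dtype: int64
reset_index():
    device  kbytes
0  android    7745
1      mac   20068
2      web    3703
add column kbytes_x4 = t['kbytes'] * 4:
    device  kbytes  kbytes_x4
0  android    7745      30980
1      mac   20068      80272
2      web    3703      14812
add column kbytes_x4_times_kbytes = t['kbytes_x4'] * t['kbytes']:
    device  kbytes  kbytes_x4  kbytes_x4_times_kbytes
0  android    7745      30980               239940100
1      mac   20068      80272              1610898496
2      web    3703      14812                54848836
Reading off the max of column 'kbytes_x4_times_kbytes', we get 1610898496.

1610898496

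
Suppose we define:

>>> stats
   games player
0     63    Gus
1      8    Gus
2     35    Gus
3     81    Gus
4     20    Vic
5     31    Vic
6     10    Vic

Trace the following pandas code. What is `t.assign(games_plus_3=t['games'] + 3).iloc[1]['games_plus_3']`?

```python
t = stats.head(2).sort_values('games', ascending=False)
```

take first 2 rows:
   games player
0     63    Gus
1      8    Gus
sort by games descending:
   games player
0     63    Gus
1      8    Gus
add column games_plus_3 = t['games'] + 3:
   games player  games_plus_3
0     63    Gus            66
1      8    Gus            11

11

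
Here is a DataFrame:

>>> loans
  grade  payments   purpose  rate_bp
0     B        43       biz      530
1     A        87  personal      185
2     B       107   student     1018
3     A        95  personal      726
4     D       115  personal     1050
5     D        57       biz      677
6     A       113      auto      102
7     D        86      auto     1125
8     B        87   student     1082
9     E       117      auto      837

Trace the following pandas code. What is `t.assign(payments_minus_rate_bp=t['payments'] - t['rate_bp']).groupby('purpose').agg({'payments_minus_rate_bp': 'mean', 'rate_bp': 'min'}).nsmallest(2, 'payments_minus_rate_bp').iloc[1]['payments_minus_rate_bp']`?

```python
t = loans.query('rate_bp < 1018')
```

-364.5

filter rows where rate_bp < 1018:
  grade  payments   purpose  rate_bp
0     B        43       biz      530
1     A        87  personal      185
3     A        95  personal      726
5     D        57       biz      677
6     A       113      auto      102
9     E       117      auto      837
add column payments_minus_rate_bp = t['payments'] - t['rate_bp']:
  grade  payments   purpose  rate_bp  payments_minus_rate_bp
0     B        43       biz      530                    -487
1     A        87  personal      185                     -98
3     A        95  personal      726                    -631
5     D        57       biz      677                    -620
6     A       113      auto      102                      11
9     E       117      auto      837                    -720
group by purpose: mean(payments_minus_rate_bp), min(rate_bp):
          payments_minus_rate_bp  rate_bp
purpose                                  
auto                      -354.5      102
biz                       -553.5      530
personal                  -364.5      185
take 2 rows with smallest payments_minus_rate_bp:
          payments_minus_rate_bp  rate_bp
purpose                                  
biz                       -553.5      530
personal                  -364.5      185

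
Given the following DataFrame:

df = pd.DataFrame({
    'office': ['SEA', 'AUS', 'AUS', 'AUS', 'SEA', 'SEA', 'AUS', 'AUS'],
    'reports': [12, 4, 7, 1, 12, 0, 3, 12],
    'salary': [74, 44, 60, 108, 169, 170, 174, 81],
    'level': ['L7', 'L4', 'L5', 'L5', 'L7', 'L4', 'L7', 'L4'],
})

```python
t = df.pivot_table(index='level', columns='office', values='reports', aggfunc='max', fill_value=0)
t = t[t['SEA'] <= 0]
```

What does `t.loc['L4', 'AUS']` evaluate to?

pivot: rows=level, cols=office, max(reports):
office  AUS  SEA
level           
L4       12    0
L5        7    0
L7        3   12
filter rows where SEA <= 0:
office  AUS  SEA
level           
L4       12    0
L5        7    0
Finally, value at row 'L4', column 'AUS' = 12.

12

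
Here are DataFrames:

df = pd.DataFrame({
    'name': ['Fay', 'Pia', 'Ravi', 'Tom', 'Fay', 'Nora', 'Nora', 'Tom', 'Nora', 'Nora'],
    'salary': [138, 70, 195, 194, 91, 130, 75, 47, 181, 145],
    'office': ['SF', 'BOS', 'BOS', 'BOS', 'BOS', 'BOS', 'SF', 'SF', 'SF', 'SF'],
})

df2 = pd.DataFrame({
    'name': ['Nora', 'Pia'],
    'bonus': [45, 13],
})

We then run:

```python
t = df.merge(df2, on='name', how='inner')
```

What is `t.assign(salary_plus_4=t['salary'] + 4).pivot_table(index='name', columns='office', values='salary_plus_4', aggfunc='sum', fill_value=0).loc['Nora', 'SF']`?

413

merge on 'name' (how='inner') → 5 rows:
   name  salary office  bonus
0   Pia      70    BOS     13
1  Nora     130    BOS     45
2  Nora      75     SF     45
3  Nora     181     SF     45
4  Nora     145     SF     45
add column salary_plus_4 = t['salary'] + 4:
   name  salary office  bonus  salary_plus_4
0   Pia      70    BOS     13             74
1  Nora     130    BOS     45            134
2  Nora      75     SF     45             79
3  Nora     181     SF     45            185
4  Nora     145     SF     45            149
pivot: rows=name, cols=office, sum(salary_plus_4):
office  BOS   SF
name            
Nora    134  413
Pia      74    0
The value at row 'Nora', column 'SF' is 413.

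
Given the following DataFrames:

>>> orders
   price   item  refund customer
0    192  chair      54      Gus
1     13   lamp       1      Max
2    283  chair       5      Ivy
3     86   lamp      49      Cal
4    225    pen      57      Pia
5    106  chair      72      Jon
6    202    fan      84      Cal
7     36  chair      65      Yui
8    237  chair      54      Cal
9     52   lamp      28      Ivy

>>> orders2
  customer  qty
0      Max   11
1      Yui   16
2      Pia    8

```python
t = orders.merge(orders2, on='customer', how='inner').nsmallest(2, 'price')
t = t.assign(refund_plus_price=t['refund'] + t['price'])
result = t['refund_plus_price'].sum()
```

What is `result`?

merge on 'customer' (how='inner') → 3 rows:
   price   item  refund customer  qty
0     13   lamp       1      Max   11
1    225    pen      57      Pia    8
2     36  chair      65      Yui   16
take 2 rows with smallest price:
   price   item  refund customer  qty
0     13   lamp       1      Max   11
2     36  chair      65      Yui   16
add column refund_plus_price = t['refund'] + t['price']:
   price   item  refund customer  qty  refund_plus_price
0     13   lamp       1      Max   11                 14
2     36  chair      65      Yui   16                101

115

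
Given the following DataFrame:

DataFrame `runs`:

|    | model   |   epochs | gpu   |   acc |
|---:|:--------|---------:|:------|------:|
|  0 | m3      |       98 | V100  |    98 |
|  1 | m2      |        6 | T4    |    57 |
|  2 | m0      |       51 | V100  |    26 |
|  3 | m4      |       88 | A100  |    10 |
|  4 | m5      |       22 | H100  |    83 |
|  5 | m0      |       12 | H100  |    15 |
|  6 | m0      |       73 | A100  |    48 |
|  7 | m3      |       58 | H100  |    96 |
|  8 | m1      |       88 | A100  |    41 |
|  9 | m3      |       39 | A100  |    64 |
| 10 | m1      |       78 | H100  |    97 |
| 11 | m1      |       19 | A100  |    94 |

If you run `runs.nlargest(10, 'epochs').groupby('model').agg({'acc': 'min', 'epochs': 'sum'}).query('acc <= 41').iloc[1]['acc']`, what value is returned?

41

take 10 rows with largest epochs:
   model  epochs   gpu  acc
0     m3      98  V100   98
3     m4      88  A100   10
8     m1      88  A100   41
10    m1      78  H100   97
6     m0      73  A100   48
7     m3      58  H100   96
2     m0      51  V100   26
9     m3      39  A100   64
4     m5      22  H100   83
11    m1      19  A100   94
group by model: min(acc), sum(epochs):
       acc  epochs
model             
m0      26     124
m1      41     185
m3      64     195
m4      10      88
m5      83      22
filter rows where acc <= 41:
       acc  epochs
model             
m0      26     124
m1      41     185
m4      10      88
value at position 1, column 'acc' → 41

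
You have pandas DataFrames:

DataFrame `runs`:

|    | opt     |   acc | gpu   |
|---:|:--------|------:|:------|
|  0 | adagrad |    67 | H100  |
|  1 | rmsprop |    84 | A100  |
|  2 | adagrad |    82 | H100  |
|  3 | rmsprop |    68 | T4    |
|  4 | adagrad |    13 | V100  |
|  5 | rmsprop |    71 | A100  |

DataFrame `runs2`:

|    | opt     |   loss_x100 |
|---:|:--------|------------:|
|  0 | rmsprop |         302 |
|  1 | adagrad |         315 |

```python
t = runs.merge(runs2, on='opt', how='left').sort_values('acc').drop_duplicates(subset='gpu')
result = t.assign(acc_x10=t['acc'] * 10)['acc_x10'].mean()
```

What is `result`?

merge on 'opt' (how='left') → 6 rows:
       opt  acc   gpu  loss_x100
0  adagrad   67  H100        315
1  rmsprop   84  A100        302
2  adagrad   82  H100        315
3  rmsprop   68    T4        302
4  adagrad   13  V100        315
5  rmsprop   71  A100        302
sort by acc:
       opt  acc   gpu  loss_x100
4  adagrad   13  V100        315
0  adagrad   67  H100        315
3  rmsprop   68    T4        302
5  rmsprop   71  A100        302
2  adagrad   82  H100        315
1  rmsprop   84  A100        302
drop duplicate gpu (keep=first):
       opt  acc   gpu  loss_x100
4  adagrad   13  V100        315
0  adagrad   67  H100        315
3  rmsprop   68    T4        302
5  rmsprop   71  A100        302
add column acc_x10 = t['acc'] * 10:
       opt  acc   gpu  loss_x100  acc_x10
4  adagrad   13  V100        315      130
0  adagrad   67  H100        315      670
3  rmsprop   68    T4        302      680
5  rmsprop   71  A100        302      710
Reading off the mean of column 'acc_x10', we get 547.5.

547.5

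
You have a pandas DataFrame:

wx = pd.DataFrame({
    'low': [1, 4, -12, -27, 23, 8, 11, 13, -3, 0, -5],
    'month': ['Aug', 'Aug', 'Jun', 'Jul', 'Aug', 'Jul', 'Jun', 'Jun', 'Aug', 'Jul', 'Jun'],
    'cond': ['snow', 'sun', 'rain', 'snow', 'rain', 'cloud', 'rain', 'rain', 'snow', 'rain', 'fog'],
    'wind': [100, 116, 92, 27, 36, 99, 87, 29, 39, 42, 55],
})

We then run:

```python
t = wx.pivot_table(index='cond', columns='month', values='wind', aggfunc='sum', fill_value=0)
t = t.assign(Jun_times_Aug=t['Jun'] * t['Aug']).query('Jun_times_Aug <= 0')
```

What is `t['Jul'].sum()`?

126

pivot: rows=cond, cols=month, sum(wind):
month  Aug  Jul  Jun
cond                
cloud    0   99    0
fog      0    0   55
rain    36   42  208
snow   139   27    0
sun    116    0    0
add column Jun_times_Aug = t['Jun'] * t['Aug']:
month  Aug  Jul  Jun  Jun_times_Aug
cond                               
cloud    0   99    0              0
fog      0    0   55              0
rain    36   42  208           7488
snow   139   27    0              0
sun    116    0    0              0
filter rows where Jun_times_Aug <= 0:
month  Aug  Jul  Jun  Jun_times_Aug
cond                               
cloud    0   99    0              0
fog      0    0   55              0
snow   139   27    0              0
sun    116    0    0              0
Finally, sum of column 'Jul' = 126.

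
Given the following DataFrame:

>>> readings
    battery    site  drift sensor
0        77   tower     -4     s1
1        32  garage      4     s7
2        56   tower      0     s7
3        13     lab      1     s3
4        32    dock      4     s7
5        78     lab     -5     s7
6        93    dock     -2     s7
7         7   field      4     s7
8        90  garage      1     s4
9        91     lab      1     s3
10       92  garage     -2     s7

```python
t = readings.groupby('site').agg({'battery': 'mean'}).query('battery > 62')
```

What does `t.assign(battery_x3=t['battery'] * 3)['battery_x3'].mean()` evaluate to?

200.333333333

group by site, mean of battery:
          battery
site             
dock    62.500000
field    7.000000
garage  71.333333
lab     60.666667
tower   66.500000
filter rows where battery > 62:
          battery
site             
dock    62.500000
garage  71.333333
tower   66.500000
add column battery_x3 = t['battery'] * 3:
          battery  battery_x3
site                         
dock    62.500000       187.5
garage  71.333333       214.0
tower   66.500000       199.5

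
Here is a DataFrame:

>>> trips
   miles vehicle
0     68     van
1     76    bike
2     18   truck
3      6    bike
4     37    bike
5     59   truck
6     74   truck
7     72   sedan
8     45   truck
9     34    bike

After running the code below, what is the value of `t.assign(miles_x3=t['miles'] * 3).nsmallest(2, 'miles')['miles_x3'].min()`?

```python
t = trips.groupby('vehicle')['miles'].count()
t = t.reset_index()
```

3

group by vehicle, count of miles:
vehicle
bike     4
sedan    1
truck    4
van      1
Name: miles, dtype: int64
reset_index():
  vehicle  miles
0    bike      4
1   sedan      1
2   truck      4
3     van      1
add column miles_x3 = t['miles'] * 3:
  vehicle  miles  miles_x3
0    bike      4        12
1   sedan      1         3
2   truck      4        12
3     van      1         3
take 2 rows with smallest miles:
  vehicle  miles  miles_x3
1   sedan      1         3
3     van      1         3
The min of column 'miles_x3' is 3.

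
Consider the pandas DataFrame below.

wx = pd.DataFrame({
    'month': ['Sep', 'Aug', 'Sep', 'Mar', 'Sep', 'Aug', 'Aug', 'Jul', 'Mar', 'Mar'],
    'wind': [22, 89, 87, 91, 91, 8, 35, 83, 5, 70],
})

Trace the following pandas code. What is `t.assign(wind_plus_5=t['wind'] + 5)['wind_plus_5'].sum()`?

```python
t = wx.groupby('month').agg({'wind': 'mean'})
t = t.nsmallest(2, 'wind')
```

group by month, mean of wind:
            wind
month           
Aug    44.000000
Jul    83.000000
Mar    55.333333
Sep    66.666667
take 2 rows with smallest wind:
            wind
month           
Aug    44.000000
Mar    55.333333
add column wind_plus_5 = t['wind'] + 5:
            wind  wind_plus_5
month                        
Aug    44.000000    49.000000
Mar    55.333333    60.333333
Reading off the sum of column 'wind_plus_5', we get 109.333333333.

109.333333333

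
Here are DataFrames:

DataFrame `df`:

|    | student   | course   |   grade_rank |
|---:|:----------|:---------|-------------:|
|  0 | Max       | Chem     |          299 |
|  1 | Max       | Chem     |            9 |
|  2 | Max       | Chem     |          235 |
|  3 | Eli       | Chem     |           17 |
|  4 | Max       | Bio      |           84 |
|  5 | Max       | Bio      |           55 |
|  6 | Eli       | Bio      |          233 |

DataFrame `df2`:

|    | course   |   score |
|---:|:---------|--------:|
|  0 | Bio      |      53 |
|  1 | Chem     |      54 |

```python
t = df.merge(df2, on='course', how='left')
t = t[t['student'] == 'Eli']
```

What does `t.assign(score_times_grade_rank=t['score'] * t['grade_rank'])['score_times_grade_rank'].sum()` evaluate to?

13267

merge on 'course' (how='left') → 7 rows:
  student course  grade_rank  score
0     Max   Chem         299     54
1     Max   Chem           9     54
2     Max   Chem         235     54
3     Eli   Chem          17     54
4     Max    Bio          84     53
5     Max    Bio          55     53
6     Eli    Bio         233     53
filter rows where student == 'Eli':
  student course  grade_rank  score
3     Eli   Chem          17     54
6     Eli    Bio         233     53
add column score_times_grade_rank = t['score'] * t['grade_rank']:
  student course  grade_rank  score  score_times_grade_rank
3     Eli   Chem          17     54                     918
6     Eli    Bio         233     53                   12349
Finally, sum of column 'score_times_grade_rank' = 13267.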